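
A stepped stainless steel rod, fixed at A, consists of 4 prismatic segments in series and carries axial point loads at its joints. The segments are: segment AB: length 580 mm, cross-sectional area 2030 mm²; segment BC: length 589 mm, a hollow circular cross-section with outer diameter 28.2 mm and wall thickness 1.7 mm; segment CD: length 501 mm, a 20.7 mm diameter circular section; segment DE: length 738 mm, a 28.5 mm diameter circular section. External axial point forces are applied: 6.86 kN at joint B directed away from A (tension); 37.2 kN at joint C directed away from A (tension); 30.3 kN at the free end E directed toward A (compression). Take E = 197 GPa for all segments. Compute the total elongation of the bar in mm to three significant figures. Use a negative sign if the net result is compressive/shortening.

-0.241 mm

Internal axial forces (sectioning from the free end, tension +): N_DE = -30.3 kN, N_CD = -30.3 kN, N_BC = 6.9 kN, N_AB = 13.76 kN.
A_BC = 141.5 mm².
A_CD = 336.5 mm².
A_DE = 637.9 mm².
δ_AB = 13760·580/(2030·197000) = 0.01996 mm
δ_BC = 6900·589/(141.5·197000) = 0.1458 mm
δ_CD = -30300·501/(336.5·197000) = -0.229 mm
δ_DE = -30300·738/(637.9·197000) = -0.1779 mm
δ = Σδ_i = -0.2412 mm.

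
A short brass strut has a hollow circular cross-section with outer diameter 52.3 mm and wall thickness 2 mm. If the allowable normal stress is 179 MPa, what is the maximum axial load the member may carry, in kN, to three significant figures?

A = 316 mm².
P_max = σ_allow · A = 179 · 316 = 56570 N = 56.57 kN.

56.6 kN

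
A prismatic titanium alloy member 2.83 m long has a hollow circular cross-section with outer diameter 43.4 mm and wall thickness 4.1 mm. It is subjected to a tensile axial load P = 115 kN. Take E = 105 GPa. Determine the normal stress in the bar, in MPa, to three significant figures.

A = 506.2 mm².
σ = N/A = 115000/506.2 = 227.2 MPa.

227 MPa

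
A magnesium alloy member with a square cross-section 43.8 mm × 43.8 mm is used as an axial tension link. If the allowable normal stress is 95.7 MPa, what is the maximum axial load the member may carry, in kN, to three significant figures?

184 kN

A = 1918 mm².
P_max = σ_allow · A = 95.7 · 1918 = 183600 N = 183.6 kN.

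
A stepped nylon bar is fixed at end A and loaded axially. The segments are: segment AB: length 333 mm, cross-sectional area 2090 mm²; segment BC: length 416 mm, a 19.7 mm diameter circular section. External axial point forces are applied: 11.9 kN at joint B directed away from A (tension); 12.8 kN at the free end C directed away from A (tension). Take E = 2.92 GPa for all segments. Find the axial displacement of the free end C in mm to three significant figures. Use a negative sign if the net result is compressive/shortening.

7.33 mm

Internal axial forces (sectioning from the free end, tension +): N_BC = 12.8 kN, N_AB = 24.7 kN.
A_BC = 304.8 mm².
δ_AB = 24700·333/(2090·2920) = 1.348 mm
δ_BC = 12800·416/(304.8·2920) = 5.983 mm
δ = Σδ_i = 7.33 mm.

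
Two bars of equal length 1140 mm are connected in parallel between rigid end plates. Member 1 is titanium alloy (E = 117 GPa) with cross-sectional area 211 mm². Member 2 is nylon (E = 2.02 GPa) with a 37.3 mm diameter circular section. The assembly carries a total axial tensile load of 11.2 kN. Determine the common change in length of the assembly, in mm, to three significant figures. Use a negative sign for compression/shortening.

A_2 = 1093 mm².
Equal strain + equilibrium ⇒ each member carries load in proportion to AE: A₁E₁ = 24690000 N, A₂E₂ = 2207000 N, ΣAE = 26890000 N.
δ = PL/ΣAE = 11200·1140/26890000 = 0.4747 mm.

0.475 mm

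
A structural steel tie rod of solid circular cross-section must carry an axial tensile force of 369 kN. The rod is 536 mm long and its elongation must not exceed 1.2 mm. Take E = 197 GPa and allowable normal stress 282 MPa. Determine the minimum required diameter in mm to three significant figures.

40.8 mm

Required area A ≥ P/σ_allow = 369000/282 = 1309 mm².
For a solid circular section, d ≥ √(4A/π) = 40.82 mm.
Elongation limit: A ≥ PL/(Eδ_allow) = 369000·536/(197000·1.2) = 836.6 mm² ⇒ d ≥ 32.64 mm.
The stress limit governs.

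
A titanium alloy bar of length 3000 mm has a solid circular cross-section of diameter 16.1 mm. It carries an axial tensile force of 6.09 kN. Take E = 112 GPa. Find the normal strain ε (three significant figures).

2.67e-04

A = 203.6 mm².
σ = N/A = 29.91 MPa; ε = σ/E = 29.91/112000 = 2.671e-04.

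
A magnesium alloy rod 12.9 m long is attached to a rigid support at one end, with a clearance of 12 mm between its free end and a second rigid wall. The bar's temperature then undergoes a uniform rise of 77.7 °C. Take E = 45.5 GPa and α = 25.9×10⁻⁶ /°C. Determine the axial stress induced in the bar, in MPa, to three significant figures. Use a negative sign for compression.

-49.2 MPa

Free thermal expansion αLΔT = 25.9e-6 · 12900 · 77.7 = 25.96 mm.
The walls engage after the gap closes; constrained expansion = 25.96 − 12 = 13.96 mm.
The walls impose strain ε = −(13.96)/12900 = -1.0822e-03; σ = Eε = 45500 · -1.0822e-03 = -49.24 MPa.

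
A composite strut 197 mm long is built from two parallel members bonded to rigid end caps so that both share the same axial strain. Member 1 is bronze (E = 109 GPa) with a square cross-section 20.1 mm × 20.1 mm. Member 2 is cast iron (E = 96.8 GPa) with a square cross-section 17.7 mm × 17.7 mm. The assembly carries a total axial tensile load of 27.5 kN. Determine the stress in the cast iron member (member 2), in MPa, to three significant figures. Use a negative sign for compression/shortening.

A_1 = 404 mm².
A_2 = 313.3 mm².
Equal strain + equilibrium ⇒ each member carries load in proportion to AE: A₁E₁ = 44040000 N, A₂E₂ = 30330000 N, ΣAE = 74360000 N.
σ₂ = P·E₂/ΣAE = 27500·96800/74360000 = 35.8 MPa.

35.8 MPa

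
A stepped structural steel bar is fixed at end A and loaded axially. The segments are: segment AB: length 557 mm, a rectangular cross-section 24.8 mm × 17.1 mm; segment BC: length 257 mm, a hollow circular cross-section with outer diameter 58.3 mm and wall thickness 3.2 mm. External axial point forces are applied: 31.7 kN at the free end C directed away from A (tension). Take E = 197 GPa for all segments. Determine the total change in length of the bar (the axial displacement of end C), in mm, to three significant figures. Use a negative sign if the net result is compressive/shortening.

0.286 mm

Internal axial forces (sectioning from the free end, tension +): N_BC = 31.7 kN, N_AB = 31.7 kN.
A_AB = 424.1 mm².
A_BC = 553.9 mm².
δ_AB = 31700·557/(424.1·197000) = 0.2113 mm
δ_BC = 31700·257/(553.9·197000) = 0.07466 mm
δ = Σδ_i = 0.286 mm.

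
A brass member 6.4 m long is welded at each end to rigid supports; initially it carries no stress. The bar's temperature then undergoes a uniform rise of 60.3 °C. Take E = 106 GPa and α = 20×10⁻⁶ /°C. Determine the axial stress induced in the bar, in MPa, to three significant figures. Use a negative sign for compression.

-128 MPa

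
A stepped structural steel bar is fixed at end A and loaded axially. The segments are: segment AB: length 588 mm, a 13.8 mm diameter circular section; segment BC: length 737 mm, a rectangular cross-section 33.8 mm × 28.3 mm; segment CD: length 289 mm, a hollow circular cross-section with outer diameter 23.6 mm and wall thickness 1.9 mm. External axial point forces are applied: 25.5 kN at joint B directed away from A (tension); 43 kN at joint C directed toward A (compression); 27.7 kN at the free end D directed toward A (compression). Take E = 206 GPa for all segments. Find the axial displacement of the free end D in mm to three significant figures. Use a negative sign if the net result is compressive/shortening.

-1.43 mm

Internal axial forces (sectioning from the free end, tension +): N_CD = -27.7 kN, N_BC = -70.7 kN, N_AB = -45.2 kN.
A_AB = 149.6 mm².
A_BC = 956.5 mm².
A_CD = 129.5 mm².
δ_AB = -45200·588/(149.6·206000) = -0.8626 mm
δ_BC = -70700·737/(956.5·206000) = -0.2644 mm
δ_CD = -27700·289/(129.5·206000) = -0.3 mm
δ = Σδ_i = -1.427 mm.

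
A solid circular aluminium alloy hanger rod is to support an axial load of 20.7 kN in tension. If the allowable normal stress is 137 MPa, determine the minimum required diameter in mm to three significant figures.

Required area A ≥ P/σ_allow = 20700/137 = 151.1 mm².
For a solid circular section, d ≥ √(4A/π) = 13.87 mm.

13.9 mm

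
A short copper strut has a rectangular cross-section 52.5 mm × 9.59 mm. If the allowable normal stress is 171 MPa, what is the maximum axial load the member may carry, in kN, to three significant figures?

86.1 kN

A = 503.5 mm².
P_max = σ_allow · A = 171 · 503.5 = 86090 N = 86.09 kN.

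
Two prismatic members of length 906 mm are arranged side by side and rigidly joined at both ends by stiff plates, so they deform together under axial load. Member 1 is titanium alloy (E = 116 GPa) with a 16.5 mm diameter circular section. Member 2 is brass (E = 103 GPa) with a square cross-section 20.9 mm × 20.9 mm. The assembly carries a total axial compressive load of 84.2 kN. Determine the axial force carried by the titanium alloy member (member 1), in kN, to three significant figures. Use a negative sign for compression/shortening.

-29.9 kN

A_1 = 213.8 mm².
A_2 = 436.8 mm².
Equal strain + equilibrium ⇒ each member carries load in proportion to AE: A₁E₁ = 24800000 N, A₂E₂ = 44990000 N, ΣAE = 69800000 N.
F₁ = P·A₁E₁/ΣAE = -84200·24800000/69800000 = -29920 N.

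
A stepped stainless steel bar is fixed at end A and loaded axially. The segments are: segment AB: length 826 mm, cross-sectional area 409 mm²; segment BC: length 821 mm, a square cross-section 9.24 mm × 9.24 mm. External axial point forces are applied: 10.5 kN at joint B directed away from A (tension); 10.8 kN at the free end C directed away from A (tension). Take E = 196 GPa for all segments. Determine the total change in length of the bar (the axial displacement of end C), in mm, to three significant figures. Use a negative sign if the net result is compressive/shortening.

Internal axial forces (sectioning from the free end, tension +): N_BC = 10.8 kN, N_AB = 21.3 kN.
A_BC = 85.38 mm².
δ_AB = 21300·826/(409·196000) = 0.2195 mm
δ_BC = 10800·821/(85.38·196000) = 0.5299 mm
δ = Σδ_i = 0.7493 mm.

0.749 mm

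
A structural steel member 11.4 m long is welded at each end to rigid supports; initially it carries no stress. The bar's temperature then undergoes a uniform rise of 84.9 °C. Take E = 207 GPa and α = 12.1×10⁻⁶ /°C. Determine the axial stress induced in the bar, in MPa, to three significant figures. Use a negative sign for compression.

Free thermal expansion αLΔT = 12.1e-6 · 11400 · 84.9 = 11.71 mm.
The walls impose strain ε = −(11.71)/11400 = -1.0273e-03; σ = Eε = 207000 · -1.0273e-03 = -212.6 MPa.

-213 MPa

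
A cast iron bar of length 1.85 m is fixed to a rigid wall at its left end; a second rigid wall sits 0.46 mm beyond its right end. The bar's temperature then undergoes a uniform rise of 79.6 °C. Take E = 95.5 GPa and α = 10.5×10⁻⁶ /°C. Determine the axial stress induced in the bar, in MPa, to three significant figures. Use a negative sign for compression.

-56.1 MPa

Free thermal expansion αLΔT = 10.5e-6 · 1850 · 79.6 = 1.546 mm.
The walls engage after the gap closes; constrained expansion = 1.546 − 0.46 = 1.086 mm.
The walls impose strain ε = −(1.086)/1850 = -5.8715e-04; σ = Eε = 95500 · -5.8715e-04 = -56.07 MPa.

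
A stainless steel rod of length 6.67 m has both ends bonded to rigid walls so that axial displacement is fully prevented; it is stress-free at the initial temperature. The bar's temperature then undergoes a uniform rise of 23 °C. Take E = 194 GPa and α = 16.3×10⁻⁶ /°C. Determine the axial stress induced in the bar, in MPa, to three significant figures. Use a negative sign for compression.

-72.7 MPa

Free thermal expansion αLΔT = 16.3e-6 · 6670 · 23 = 2.501 mm.
The walls impose strain ε = −(2.501)/6670 = -3.7490e-04; σ = Eε = 194000 · -3.7490e-04 = -72.73 MPa.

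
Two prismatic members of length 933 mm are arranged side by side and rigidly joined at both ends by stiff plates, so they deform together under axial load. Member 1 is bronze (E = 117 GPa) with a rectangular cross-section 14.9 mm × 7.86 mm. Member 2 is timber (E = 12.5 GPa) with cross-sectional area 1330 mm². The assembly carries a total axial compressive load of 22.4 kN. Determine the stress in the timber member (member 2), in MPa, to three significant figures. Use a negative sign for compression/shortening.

-9.23 MPa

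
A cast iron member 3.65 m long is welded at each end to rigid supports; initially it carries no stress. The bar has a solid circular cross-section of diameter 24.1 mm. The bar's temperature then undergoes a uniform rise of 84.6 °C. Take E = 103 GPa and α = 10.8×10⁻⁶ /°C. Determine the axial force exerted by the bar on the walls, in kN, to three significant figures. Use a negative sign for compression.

Free thermal expansion αLΔT = 10.8e-6 · 3650 · 84.6 = 3.335 mm.
The walls impose strain ε = −(3.335)/3650 = -9.1368e-04; σ = Eε = 103000 · -9.1368e-04 = -94.11 MPa.
Wall reaction R = σ·A = -94.11·456.2 = -42930 N = -42.93 kN.

-42.9 kN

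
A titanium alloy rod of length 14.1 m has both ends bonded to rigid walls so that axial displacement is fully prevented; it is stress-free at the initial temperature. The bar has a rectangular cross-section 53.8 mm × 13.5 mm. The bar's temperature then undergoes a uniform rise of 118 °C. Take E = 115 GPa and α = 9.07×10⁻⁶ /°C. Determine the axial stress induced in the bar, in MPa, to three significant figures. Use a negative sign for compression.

-123 MPa

Free thermal expansion αLΔT = 9.07e-6 · 14100 · 118 = 15.09 mm.
The walls impose strain ε = −(15.09)/14100 = -1.0703e-03; σ = Eε = 115000 · -1.0703e-03 = -123.1 MPa.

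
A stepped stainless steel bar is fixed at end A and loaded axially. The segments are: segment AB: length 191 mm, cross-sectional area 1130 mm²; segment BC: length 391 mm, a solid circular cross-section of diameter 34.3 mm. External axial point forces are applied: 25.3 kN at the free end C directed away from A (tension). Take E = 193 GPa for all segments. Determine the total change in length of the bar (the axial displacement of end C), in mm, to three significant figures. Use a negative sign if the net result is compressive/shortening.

0.0776 mm

Internal axial forces (sectioning from the free end, tension +): N_BC = 25.3 kN, N_AB = 25.3 kN.
A_BC = 924 mm².
δ_AB = 25300·191/(1130·193000) = 0.02216 mm
δ_BC = 25300·391/(924·193000) = 0.05547 mm
δ = Σδ_i = 0.07763 mm.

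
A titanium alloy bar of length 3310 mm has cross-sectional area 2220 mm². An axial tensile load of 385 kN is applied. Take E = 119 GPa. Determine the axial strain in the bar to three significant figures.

0.00146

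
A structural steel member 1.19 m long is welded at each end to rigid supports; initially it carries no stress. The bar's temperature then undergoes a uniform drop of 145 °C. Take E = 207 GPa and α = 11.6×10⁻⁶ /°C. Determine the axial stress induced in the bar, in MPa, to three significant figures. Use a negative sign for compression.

348 MPa

Free thermal expansion αLΔT = 11.6e-6 · 1190 · -145 = -2.002 mm.
The walls impose strain ε = −(-2.002)/1190 = 1.6820e-03; σ = Eε = 207000 · 1.6820e-03 = 348.2 MPa.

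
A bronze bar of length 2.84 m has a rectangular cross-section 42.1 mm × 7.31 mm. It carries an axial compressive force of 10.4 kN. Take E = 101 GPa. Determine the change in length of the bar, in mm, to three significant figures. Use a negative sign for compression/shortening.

A = 307.8 mm².
δ_mech = NL/(AE) = -10400·2840/(307.8·101000) = -0.9502 mm.

-0.950 mm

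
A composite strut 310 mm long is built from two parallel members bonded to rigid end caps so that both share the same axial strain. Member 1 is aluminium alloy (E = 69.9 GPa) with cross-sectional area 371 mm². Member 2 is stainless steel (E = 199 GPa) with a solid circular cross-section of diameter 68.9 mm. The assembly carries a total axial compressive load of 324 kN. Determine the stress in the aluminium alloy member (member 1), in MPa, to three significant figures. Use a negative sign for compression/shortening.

A_2 = 3728 mm².
Equal strain + equilibrium ⇒ each member carries load in proportion to AE: A₁E₁ = 25930000 N, A₂E₂ = 742000000 N, ΣAE = 767900000 N.
σ₁ = P·E₁/ΣAE = -324000·69900/767900000 = -29.49 MPa.

-29.5 MPa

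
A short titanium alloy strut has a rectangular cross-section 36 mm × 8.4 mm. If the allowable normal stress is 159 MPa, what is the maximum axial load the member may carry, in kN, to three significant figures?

A = 302.4 mm².
P_max = σ_allow · A = 159 · 302.4 = 48080 N = 48.08 kN.

48.1 kN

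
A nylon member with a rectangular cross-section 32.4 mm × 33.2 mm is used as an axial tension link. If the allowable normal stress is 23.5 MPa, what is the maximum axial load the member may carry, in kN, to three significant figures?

A = 1076 mm².
P_max = σ_allow · A = 23.5 · 1076 = 25280 N = 25.28 kN.

25.3 kN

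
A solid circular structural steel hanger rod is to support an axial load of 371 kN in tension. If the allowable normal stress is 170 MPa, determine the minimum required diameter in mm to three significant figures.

Required area A ≥ P/σ_allow = 371000/170 = 2182 mm².
For a solid circular section, d ≥ √(4A/π) = 52.71 mm.

52.7 mm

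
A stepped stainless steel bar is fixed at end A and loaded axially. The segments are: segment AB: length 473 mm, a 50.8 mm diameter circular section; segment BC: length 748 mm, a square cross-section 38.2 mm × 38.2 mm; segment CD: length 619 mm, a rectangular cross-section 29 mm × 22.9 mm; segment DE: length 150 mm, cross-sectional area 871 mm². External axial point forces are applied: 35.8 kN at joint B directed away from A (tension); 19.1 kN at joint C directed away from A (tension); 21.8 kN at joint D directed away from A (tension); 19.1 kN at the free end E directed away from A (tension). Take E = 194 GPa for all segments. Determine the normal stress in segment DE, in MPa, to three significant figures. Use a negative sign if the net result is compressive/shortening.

Internal axial forces (sectioning from the free end, tension +): N_DE = 19.1 kN, N_CD = 40.9 kN, N_BC = 60 kN, N_AB = 95.8 kN.
σ_DE = N_DE/A_DE = 19100/871 = 21.93 MPa.

21.9 MPa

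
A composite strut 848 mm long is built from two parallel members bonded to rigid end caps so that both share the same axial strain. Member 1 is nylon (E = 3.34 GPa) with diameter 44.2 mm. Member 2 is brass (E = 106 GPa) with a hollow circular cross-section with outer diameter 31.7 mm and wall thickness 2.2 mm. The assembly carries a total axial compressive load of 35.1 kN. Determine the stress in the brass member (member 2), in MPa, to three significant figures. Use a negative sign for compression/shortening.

A_1 = 1534 mm².
A_2 = 203.9 mm².
Equal strain + equilibrium ⇒ each member carries load in proportion to AE: A₁E₁ = 5125000 N, A₂E₂ = 21610000 N, ΣAE = 26740000 N.
σ₂ = P·E₂/ΣAE = -35100·106000/26740000 = -139.2 MPa.

-139 MPa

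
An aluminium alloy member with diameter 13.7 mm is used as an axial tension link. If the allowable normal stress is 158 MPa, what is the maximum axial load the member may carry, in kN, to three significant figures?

23.3 kN

A = 147.4 mm².
P_max = σ_allow · A = 158 · 147.4 = 23290 N = 23.29 kN.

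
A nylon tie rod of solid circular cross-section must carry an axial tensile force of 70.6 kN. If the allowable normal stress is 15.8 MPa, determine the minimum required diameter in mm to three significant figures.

75.4 mm

Required area A ≥ P/σ_allow = 70600/15.8 = 4468 mm².
For a solid circular section, d ≥ √(4A/π) = 75.43 mm.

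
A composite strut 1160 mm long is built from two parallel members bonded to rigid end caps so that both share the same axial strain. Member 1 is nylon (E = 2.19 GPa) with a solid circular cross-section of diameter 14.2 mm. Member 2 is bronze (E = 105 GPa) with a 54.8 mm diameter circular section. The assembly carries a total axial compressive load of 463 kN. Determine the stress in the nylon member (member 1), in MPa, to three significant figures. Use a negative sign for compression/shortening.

-4.09 MPa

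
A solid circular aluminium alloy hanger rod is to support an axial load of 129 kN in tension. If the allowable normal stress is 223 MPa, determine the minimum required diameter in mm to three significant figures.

27.1 mm

Required area A ≥ P/σ_allow = 129000/223 = 578.5 mm².
For a solid circular section, d ≥ √(4A/π) = 27.14 mm.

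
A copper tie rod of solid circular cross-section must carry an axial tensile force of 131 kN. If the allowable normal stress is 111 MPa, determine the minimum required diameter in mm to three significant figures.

38.8 mm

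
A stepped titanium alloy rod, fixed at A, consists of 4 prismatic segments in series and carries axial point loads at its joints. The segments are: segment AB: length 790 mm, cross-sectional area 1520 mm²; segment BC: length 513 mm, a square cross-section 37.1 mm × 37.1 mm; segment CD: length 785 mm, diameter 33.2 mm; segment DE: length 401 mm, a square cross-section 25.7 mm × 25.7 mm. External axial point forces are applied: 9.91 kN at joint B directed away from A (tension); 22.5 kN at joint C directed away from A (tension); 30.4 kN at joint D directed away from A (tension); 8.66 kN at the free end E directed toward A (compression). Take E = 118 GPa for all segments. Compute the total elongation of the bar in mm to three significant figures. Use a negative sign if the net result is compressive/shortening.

0.501 mm

Internal axial forces (sectioning from the free end, tension +): N_DE = -8.66 kN, N_CD = 21.74 kN, N_BC = 44.24 kN, N_AB = 54.15 kN.
A_BC = 1376 mm².
A_CD = 865.7 mm².
A_DE = 660.5 mm².
δ_AB = 54150·790/(1520·118000) = 0.2385 mm
δ_BC = 44240·513/(1376·118000) = 0.1397 mm
δ_CD = 21740·785/(865.7·118000) = 0.1671 mm
δ_DE = -8660·401/(660.5·118000) = -0.04456 mm
δ = Σδ_i = 0.5007 mm.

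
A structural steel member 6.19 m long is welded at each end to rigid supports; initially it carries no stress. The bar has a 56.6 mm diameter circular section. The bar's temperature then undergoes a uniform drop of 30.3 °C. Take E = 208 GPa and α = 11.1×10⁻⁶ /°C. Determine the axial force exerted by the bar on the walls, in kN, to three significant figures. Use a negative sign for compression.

Free thermal expansion αLΔT = 11.1e-6 · 6190 · -30.3 = -2.082 mm.
The walls impose strain ε = −(-2.082)/6190 = 3.3633e-04; σ = Eε = 208000 · 3.3633e-04 = 69.96 MPa.
Wall reaction R = σ·A = 69.96·2516 = 176000 N = 176 kN.

176 kN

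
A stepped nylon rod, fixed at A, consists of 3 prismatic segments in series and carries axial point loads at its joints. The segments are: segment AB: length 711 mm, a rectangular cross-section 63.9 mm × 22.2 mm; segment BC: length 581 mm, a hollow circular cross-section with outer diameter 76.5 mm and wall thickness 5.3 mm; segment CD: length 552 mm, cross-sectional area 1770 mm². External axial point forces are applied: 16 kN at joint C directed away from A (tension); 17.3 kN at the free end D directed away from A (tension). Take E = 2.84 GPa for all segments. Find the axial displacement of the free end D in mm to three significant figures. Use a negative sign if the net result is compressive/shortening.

Internal axial forces (sectioning from the free end, tension +): N_CD = 17.3 kN, N_BC = 33.3 kN, N_AB = 33.3 kN.
A_AB = 1419 mm².
A_BC = 1186 mm².
δ_AB = 33300·711/(1419·2840) = 5.877 mm
δ_BC = 33300·581/(1186·2840) = 5.746 mm
δ_CD = 17300·552/(1770·2840) = 1.9 mm
δ = Σδ_i = 13.52 mm.

13.5 mm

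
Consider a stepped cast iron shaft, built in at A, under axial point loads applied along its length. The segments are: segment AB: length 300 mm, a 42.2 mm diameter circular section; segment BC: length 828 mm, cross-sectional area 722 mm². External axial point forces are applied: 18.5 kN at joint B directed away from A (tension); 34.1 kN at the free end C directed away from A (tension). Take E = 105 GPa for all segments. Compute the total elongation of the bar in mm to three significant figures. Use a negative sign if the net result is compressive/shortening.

0.480 mm

Internal axial forces (sectioning from the free end, tension +): N_BC = 34.1 kN, N_AB = 52.6 kN.
A_AB = 1399 mm².
δ_AB = 52600·300/(1399·105000) = 0.1074 mm
δ_BC = 34100·828/(722·105000) = 0.3724 mm
δ = Σδ_i = 0.4799 mm.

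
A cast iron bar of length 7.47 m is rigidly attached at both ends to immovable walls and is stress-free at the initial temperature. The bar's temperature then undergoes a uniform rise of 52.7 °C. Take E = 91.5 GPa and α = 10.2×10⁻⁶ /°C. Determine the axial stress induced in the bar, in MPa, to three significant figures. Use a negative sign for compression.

Free thermal expansion αLΔT = 10.2e-6 · 7470 · 52.7 = 4.015 mm.
The walls impose strain ε = −(4.015)/7470 = -5.3754e-04; σ = Eε = 91500 · -5.3754e-04 = -49.18 MPa.

-49.2 MPa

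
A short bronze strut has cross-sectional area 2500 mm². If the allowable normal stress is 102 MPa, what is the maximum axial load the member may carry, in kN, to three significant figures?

P_max = σ_allow · A = 102 · 2500 = 255000 N = 255 kN.

255 kN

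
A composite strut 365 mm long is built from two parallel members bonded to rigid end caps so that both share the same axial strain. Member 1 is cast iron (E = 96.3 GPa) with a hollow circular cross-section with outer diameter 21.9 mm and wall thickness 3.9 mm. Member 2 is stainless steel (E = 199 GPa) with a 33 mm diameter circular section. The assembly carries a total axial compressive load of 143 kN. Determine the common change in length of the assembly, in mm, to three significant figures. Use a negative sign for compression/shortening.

A_1 = 220.5 mm².
A_2 = 855.3 mm².
Equal strain + equilibrium ⇒ each member carries load in proportion to AE: A₁E₁ = 21240000 N, A₂E₂ = 170200000 N, ΣAE = 191400000 N.
δ = PL/ΣAE = -143000·365/191400000 = -0.2726 mm.

-0.273 mm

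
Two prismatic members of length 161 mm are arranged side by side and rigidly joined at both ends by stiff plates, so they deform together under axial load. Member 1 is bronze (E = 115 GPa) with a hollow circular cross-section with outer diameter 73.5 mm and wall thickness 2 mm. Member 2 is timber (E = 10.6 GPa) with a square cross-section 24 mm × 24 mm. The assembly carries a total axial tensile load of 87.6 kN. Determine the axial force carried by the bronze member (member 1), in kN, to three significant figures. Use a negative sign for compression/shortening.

A_1 = 449.2 mm².
A_2 = 576 mm².
Equal strain + equilibrium ⇒ each member carries load in proportion to AE: A₁E₁ = 51660000 N, A₂E₂ = 6106000 N, ΣAE = 57770000 N.
F₁ = P·A₁E₁/ΣAE = 87600·51660000/57770000 = 78340 N.

78.3 kN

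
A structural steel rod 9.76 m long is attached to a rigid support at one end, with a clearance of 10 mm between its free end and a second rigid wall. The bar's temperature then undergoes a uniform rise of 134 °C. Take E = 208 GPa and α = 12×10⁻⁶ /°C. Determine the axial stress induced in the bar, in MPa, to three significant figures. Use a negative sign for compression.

-121 MPa

Free thermal expansion αLΔT = 12e-6 · 9760 · 134 = 15.69 mm.
The walls engage after the gap closes; constrained expansion = 15.69 − 10 = 5.694 mm.
The walls impose strain ε = −(5.694)/9760 = -5.8341e-04; σ = Eε = 208000 · -5.8341e-04 = -121.3 MPa.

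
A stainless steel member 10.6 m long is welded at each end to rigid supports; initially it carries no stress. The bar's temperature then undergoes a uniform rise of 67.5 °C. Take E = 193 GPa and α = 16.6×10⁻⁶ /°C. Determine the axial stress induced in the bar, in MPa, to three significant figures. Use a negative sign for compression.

Free thermal expansion αLΔT = 16.6e-6 · 10600 · 67.5 = 11.88 mm.
The walls impose strain ε = −(11.88)/10600 = -1.1205e-03; σ = Eε = 193000 · -1.1205e-03 = -216.3 MPa.

-216 MPa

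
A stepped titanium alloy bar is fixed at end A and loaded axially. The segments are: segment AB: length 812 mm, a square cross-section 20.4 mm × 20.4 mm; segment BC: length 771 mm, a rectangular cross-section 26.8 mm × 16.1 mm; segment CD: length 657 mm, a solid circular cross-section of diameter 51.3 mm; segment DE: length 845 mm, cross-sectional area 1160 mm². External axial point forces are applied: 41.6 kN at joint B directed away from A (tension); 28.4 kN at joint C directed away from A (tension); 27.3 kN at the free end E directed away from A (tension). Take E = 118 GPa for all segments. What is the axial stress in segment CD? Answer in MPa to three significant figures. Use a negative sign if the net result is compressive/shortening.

13.2 MPa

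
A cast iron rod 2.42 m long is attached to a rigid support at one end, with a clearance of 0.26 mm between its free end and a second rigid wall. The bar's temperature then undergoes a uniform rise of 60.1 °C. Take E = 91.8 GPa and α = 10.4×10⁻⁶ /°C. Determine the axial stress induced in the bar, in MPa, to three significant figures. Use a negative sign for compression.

-47.5 MPa

Free thermal expansion αLΔT = 10.4e-6 · 2420 · 60.1 = 1.513 mm.
The walls engage after the gap closes; constrained expansion = 1.513 − 0.26 = 1.253 mm.
The walls impose strain ε = −(1.253)/2420 = -5.1760e-04; σ = Eε = 91800 · -5.1760e-04 = -47.52 MPa.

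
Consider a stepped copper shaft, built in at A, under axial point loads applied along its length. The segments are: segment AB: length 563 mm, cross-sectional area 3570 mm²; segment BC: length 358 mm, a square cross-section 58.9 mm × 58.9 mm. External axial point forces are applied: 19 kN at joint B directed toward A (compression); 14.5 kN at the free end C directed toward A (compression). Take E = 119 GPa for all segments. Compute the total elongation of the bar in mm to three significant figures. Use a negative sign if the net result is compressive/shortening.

Internal axial forces (sectioning from the free end, tension +): N_BC = -14.5 kN, N_AB = -33.5 kN.
A_BC = 3469 mm².
δ_AB = -33500·563/(3570·119000) = -0.0444 mm
δ_BC = -14500·358/(3469·119000) = -0.01257 mm
δ = Σδ_i = -0.05697 mm.

-0.0570 mm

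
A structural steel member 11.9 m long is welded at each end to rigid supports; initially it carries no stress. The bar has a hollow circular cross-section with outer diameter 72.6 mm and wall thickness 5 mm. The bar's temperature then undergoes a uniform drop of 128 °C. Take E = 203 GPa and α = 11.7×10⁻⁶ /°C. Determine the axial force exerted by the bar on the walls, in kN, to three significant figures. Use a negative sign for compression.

323 kN

Free thermal expansion αLΔT = 11.7e-6 · 11900 · -128 = -17.82 mm.
The walls impose strain ε = −(-17.82)/11900 = 1.4976e-03; σ = Eε = 203000 · 1.4976e-03 = 304 MPa.
Wall reaction R = σ·A = 304·1062 = 322800 N = 322.8 kN.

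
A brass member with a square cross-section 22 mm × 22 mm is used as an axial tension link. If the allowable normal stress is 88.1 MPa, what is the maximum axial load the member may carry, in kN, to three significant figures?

A = 484 mm².
P_max = σ_allow · A = 88.1 · 484 = 42640 N = 42.64 kN.

42.6 kN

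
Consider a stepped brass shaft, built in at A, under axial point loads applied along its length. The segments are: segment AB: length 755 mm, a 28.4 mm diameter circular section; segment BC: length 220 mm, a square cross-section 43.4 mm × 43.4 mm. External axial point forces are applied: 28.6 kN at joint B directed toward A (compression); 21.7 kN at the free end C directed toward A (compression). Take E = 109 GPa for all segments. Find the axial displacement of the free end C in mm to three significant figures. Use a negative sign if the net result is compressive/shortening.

Internal axial forces (sectioning from the free end, tension +): N_BC = -21.7 kN, N_AB = -50.3 kN.
A_AB = 633.5 mm².
A_BC = 1884 mm².
δ_AB = -50300·755/(633.5·109000) = -0.55 mm
δ_BC = -21700·220/(1884·109000) = -0.02325 mm
δ = Σδ_i = -0.5733 mm.

-0.573 mm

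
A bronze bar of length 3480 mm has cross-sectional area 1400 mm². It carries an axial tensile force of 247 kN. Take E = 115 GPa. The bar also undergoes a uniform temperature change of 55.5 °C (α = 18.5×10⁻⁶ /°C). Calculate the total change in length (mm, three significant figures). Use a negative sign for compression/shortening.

8.91 mm

δ_mech = NL/(AE) = 247000·3480/(1400·115000) = 5.339 mm.
δ_thermal = αLΔT = 18.5e-6·3480·55.5 = 3.573 mm.
δ = δ_mech + δ_thermal = 8.912 mm.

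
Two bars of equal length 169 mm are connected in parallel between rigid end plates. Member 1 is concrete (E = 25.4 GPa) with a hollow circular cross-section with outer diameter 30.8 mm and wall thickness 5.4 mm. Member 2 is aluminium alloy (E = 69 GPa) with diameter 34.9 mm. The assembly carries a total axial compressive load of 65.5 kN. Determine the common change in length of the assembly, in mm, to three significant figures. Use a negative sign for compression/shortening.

-0.144 mm

A_1 = 430.9 mm².
A_2 = 956.6 mm².
Equal strain + equilibrium ⇒ each member carries load in proportion to AE: A₁E₁ = 10940000 N, A₂E₂ = 66010000 N, ΣAE = 76950000 N.
δ = PL/ΣAE = -65500·169/76950000 = -0.1438 mm.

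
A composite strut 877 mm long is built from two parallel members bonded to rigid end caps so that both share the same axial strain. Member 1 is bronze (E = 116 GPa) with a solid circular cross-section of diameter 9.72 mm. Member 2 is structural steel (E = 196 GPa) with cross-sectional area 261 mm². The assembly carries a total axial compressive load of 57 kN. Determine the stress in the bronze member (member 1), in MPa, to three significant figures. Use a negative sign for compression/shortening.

-111 MPa

A_1 = 74.2 mm².
Equal strain + equilibrium ⇒ each member carries load in proportion to AE: A₁E₁ = 8608000 N, A₂E₂ = 51160000 N, ΣAE = 59760000 N.
σ₁ = P·E₁/ΣAE = -57000·116000/59760000 = -110.6 MPa.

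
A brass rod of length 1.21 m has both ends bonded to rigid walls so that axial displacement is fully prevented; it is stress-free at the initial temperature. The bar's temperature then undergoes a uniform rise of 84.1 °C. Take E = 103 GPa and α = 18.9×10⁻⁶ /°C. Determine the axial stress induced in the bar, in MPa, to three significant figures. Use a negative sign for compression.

Free thermal expansion αLΔT = 18.9e-6 · 1210 · 84.1 = 1.923 mm.
The walls impose strain ε = −(1.923)/1210 = -1.5895e-03; σ = Eε = 103000 · -1.5895e-03 = -163.7 MPa.

-164 MPa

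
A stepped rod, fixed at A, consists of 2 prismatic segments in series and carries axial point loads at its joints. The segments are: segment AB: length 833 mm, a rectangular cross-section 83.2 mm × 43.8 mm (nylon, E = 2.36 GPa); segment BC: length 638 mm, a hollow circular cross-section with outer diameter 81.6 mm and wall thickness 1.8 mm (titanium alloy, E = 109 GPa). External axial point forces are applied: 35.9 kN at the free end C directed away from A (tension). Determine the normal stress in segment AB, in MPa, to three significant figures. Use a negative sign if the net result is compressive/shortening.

Internal axial forces (sectioning from the free end, tension +): N_BC = 35.9 kN, N_AB = 35.9 kN.
A_AB = 3644 mm².
σ_AB = N_AB/A_AB = 35900/3644 = 9.851 MPa.

9.85 MPa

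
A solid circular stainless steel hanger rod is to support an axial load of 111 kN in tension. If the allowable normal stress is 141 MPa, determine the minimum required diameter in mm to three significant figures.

31.7 mm

Required area A ≥ P/σ_allow = 111000/141 = 787.2 mm².
For a solid circular section, d ≥ √(4A/π) = 31.66 mm.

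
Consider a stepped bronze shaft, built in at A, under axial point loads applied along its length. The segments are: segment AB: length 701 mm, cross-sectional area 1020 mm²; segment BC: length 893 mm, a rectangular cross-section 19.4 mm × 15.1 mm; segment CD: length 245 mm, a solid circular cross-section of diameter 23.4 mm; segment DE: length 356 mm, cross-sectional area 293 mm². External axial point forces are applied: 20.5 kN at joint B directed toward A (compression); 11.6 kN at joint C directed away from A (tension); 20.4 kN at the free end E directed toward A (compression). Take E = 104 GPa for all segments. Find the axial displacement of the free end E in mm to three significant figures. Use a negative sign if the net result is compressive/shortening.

-0.802 mm

Internal axial forces (sectioning from the free end, tension +): N_DE = -20.4 kN, N_CD = -20.4 kN, N_BC = -8.8 kN, N_AB = -29.3 kN.
A_BC = 292.9 mm².
A_CD = 430.1 mm².
δ_AB = -29300·701/(1020·104000) = -0.1936 mm
δ_BC = -8800·893/(292.9·104000) = -0.2579 mm
δ_CD = -20400·245/(430.1·104000) = -0.1117 mm
δ_DE = -20400·356/(293·104000) = -0.2383 mm
δ = Σδ_i = -0.8016 mm.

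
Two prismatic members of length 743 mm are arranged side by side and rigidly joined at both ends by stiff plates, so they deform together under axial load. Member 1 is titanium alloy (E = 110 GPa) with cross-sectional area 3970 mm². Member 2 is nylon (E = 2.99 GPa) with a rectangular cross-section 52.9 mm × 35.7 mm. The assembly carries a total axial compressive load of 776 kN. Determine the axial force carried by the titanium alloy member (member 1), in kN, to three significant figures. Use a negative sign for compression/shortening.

-766 kN

A_2 = 1889 mm².
Equal strain + equilibrium ⇒ each member carries load in proportion to AE: A₁E₁ = 436700000 N, A₂E₂ = 5647000 N, ΣAE = 442300000 N.
F₁ = P·A₁E₁/ΣAE = -776000·436700000/442300000 = -766100 N.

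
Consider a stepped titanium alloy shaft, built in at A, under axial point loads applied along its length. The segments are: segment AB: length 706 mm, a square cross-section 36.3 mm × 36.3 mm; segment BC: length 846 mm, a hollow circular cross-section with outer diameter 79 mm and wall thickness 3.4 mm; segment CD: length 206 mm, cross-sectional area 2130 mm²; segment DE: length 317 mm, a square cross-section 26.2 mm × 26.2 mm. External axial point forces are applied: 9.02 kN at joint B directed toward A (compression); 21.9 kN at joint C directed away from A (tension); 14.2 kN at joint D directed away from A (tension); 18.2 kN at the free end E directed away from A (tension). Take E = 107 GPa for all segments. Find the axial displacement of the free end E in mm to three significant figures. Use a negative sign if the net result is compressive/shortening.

0.866 mm

Internal axial forces (sectioning from the free end, tension +): N_DE = 18.2 kN, N_CD = 32.4 kN, N_BC = 54.3 kN, N_AB = 45.28 kN.
A_AB = 1318 mm².
A_BC = 807.5 mm².
A_DE = 686.4 mm².
δ_AB = 45280·706/(1318·107000) = 0.2267 mm
δ_BC = 54300·846/(807.5·107000) = 0.5317 mm
δ_CD = 32400·206/(2130·107000) = 0.02929 mm
δ_DE = 18200·317/(686.4·107000) = 0.07855 mm
δ = Σδ_i = 0.8662 mm.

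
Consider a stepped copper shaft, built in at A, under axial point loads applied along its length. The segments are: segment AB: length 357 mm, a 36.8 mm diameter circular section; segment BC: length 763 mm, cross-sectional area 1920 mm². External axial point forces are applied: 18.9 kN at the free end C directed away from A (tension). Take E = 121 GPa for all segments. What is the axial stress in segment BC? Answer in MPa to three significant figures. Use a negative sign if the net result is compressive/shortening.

Internal axial forces (sectioning from the free end, tension +): N_BC = 18.9 kN, N_AB = 18.9 kN.
σ_BC = N_BC/A_BC = 18900/1920 = 9.844 MPa.

9.84 MPa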